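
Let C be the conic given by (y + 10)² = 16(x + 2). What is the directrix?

x = -6

Vertex (-2, -10); 4p = 16 so p = 4. Opens right.
Directrix is the vertical line x = h − p = -2 − (4) = -6.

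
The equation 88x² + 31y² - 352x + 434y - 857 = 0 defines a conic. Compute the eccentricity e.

Collect terms: 88(x² - 4x) + 31(y² + 14y) = 857
Completing the square gives 88(x - 2)² + 31(y + 7)² = 857 + 352 + 1519 = 2728.
Divide through by 2728 to get (x - 2)²/31 + (y + 7)²/88 = 1.
Ellipse, center (2, -7), major axis vertical; a² = 88, b² = 31.
c² = a² - b² = 57, so c = √57.
e = c/a = √57/2√22 = √1254/44.

e = √1254/44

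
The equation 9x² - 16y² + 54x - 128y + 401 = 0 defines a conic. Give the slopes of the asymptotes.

3/4 and -3/4

Collect terms: 9(x² + 6x) -16(y² + 8y) = -401
Complete the square: 9(x + 3)² -16(y + 4)² = -401 + 81 - 256 = -576
Divide by -576: (y + 4)²/36 - (x + 3)²/64 = 1
Hyperbola, center (-3, -4), transverse axis vertical; a² = 36, b² = 64.
For a vertical hyperbola the asymptotes have slope ±a/b.
Here that is ±6/8 = ±3/4.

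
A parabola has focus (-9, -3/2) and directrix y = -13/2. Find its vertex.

(-9, -4)

The vertex is the midpoint between the focus and the directrix along the axis of symmetry.
Axis is vertical (directrix is horizontal). Vertex y-coordinate = (-3/2 + (-13/2))/2 = -4; x-coordinate = -9.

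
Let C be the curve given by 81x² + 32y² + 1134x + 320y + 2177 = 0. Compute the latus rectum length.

64/9

Collect terms: 81(x² + 14x) + 32(y² + 10y) = -2177
81(x + 7)² + 32(y + 5)² = -2177 + 3969 + 800 = 2592
Divide by 2592: (x + 7)²/32 + (y + 5)²/81 = 1
Ellipse, center (-7, -5), major axis vertical; a² = 81, b² = 32.
Latus rectum length = 2b²/a = 2·32/9 = 64/9.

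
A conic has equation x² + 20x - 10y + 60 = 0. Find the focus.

Only x is squared. Complete the square in x: (x + 10)² = 10(y + 4).
Vertex (-10, -4); 4p = 10 so p = 5/2. Opens up.
Focus is p units from the vertex along the axis: (h, k + p).

(-10, -3/2)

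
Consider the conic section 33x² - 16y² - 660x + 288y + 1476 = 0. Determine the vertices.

(6, 9) and (14, 9)

33(x² - 20x) -16(y² - 18y) = -1476
Complete the square: 33(x - 10)² -16(y - 9)² = -1476 + 3300 - 1296 = 528
Divide through by 528 to get (x - 10)²/16 - (y - 9)²/33 = 1.
Hyperbola, center (10, 9), transverse axis horizontal; a² = 16, b² = 33.
a = 4. Vertices at (h ± a, k).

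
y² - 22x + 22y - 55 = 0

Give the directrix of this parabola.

x = -27/2

Only y is squared. Complete the square in y: (y + 11)² = 22(x + 8).
Vertex (-8, -11); 4p = 22 so p = 11/2. Opens right.
Directrix is the vertical line x = h − p = -8 − (11/2) = -27/2.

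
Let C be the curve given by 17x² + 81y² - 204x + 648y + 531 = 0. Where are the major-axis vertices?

Collect terms: 17(x² - 12x) + 81(y² + 8y) = -531
17(x - 6)² + 81(y + 4)² = -531 + 612 + 1296 = 1377
Divide by 1377: (x - 6)²/81 + (y + 4)²/17 = 1
Ellipse, center (6, -4), major axis horizontal; a² = 81, b² = 17.
a = 9. Vertices at (h ± a, k).

(-3, -4) and (15, -4)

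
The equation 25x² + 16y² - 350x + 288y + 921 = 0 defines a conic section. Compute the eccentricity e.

25(x² - 14x) + 16(y² + 18y) = -921
Completing the square gives 25(x - 7)² + 16(y + 9)² = -921 + 1225 + 1296 = 1600.
Divide by 1600: (x - 7)²/64 + (y + 9)²/100 = 1
Ellipse, center (7, -9), major axis vertical; a² = 100, b² = 64.
c² = a² - b² = 36, so c = 6.
e = c/a = 6/10 = 3/5.

e = 3/5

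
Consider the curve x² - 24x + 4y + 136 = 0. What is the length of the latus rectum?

Only x is squared. Complete the square in x: (x - 12)² = -4(y - 2).
Vertex (12, 2); 4p = -4 so p = -1. Opens down.
Latus rectum length = |4p| = 4.

4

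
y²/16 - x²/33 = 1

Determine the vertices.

Center (0, 0). The positive term is the y-term, so the transverse axis is vertical; a² = 16, b² = 33.
a = 4. Vertices at (h, k ± a).

(0, -4) and (0, 4)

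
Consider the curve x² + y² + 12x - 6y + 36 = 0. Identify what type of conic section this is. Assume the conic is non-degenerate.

No xy term. Coefficients of x² and y² are A = 1, C = 1.
A = C (same sign) ⇒ circle.

circle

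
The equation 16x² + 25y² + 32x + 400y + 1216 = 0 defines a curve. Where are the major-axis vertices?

(-6, -8) and (4, -8)

Collect terms: 16(x² + 2x) + 25(y² + 16y) = -1216
Completing the square gives 16(x + 1)² + 25(y + 8)² = -1216 + 16 + 1600 = 400.
Divide through by 400 to get (x + 1)²/25 + (y + 8)²/16 = 1.
Ellipse, center (-1, -8), major axis horizontal; a² = 25, b² = 16.
a = 5. Vertices at (h ± a, k).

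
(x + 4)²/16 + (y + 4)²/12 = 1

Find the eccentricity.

e = 1/2

Center (-4, -4). The larger denominator 16 sits under the x-term, so the major axis is horizontal; a² = 16, b² = 12.
c² = a² - b² = 4, so c = 2.
e = c/a = 2/4 = 1/2.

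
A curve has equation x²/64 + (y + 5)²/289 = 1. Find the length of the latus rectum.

128/17

Center (0, -5). The larger denominator 289 sits under the y-term, so the major axis is vertical; a² = 289, b² = 64.
Latus rectum length = 2b²/a = 2·64/17 = 128/17.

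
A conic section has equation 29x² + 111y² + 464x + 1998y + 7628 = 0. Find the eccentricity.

29(x² + 16x) + 111(y² + 18y) = -7628
Complete the square in x and y: 29(x + 8)² + 111(y + 9)² = -7628 + 1856 + 8991 = 3219
Divide through by 3219 to get (x + 8)²/111 + (y + 9)²/29 = 1.
Ellipse, center (-8, -9), major axis horizontal; a² = 111, b² = 29.
c² = a² - b² = 82, so c = √82.
e = c/a = √82/√111 = √9102/111.

e = √9102/111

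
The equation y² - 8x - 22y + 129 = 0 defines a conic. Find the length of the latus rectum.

Only y is squared. Complete the square in y: (y - 11)² = 8(x - 1).
Vertex (1, 11); 4p = 8 so p = 2. Opens right.
Latus rectum length = |4p| = 8.

8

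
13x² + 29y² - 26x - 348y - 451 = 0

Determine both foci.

(-7, 6) and (9, 6)

Group the x- and y-terms: 13(x² - 2x) + 29(y² - 12y) = 451
Complete the square in x and y: 13(x - 1)² + 29(y - 6)² = 451 + 13 + 1044 = 1508
Divide by 1508: (x - 1)²/116 + (y - 6)²/52 = 1
Ellipse, center (1, 6), major axis horizontal; a² = 116, b² = 52.
c² = a² - b² = 116 - 52 = 64, so c = 8.
Foci lie on the horizontal axis through the center: (h ± c, k).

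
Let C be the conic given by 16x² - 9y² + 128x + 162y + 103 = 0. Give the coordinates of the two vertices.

(-4, 1) and (-4, 17)

Group: 16(x² + 8x) -9(y² - 18y) = -103
Completing the square gives 16(x + 4)² -9(y - 9)² = -103 + 256 - 729 = -576.
Dividing both sides by -576: (y - 9)²/64 - (x + 4)²/36 = 1
Hyperbola, center (-4, 9), transverse axis vertical; a² = 64, b² = 36.
a = 8. Vertices at (h, k ± a).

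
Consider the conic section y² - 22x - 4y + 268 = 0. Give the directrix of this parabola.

Only y is squared. Complete the square in y: (y - 2)² = 22(x - 12).
Vertex (12, 2); 4p = 22 so p = 11/2. Opens right.
Directrix is the vertical line x = h − p = 12 − (11/2) = 13/2.

x = 13/2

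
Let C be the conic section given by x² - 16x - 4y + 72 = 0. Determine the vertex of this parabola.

Only x is squared. Complete the square in x: (x - 8)² = 4(y - 2).
Vertex (8, 2); 4p = 4 so p = 1. Opens up.

(8, 2)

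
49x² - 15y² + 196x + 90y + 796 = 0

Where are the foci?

49(x² + 4x) -15(y² - 6y) = -796
Complete the square in x and y: 49(x + 2)² -15(y - 3)² = -796 + 196 - 135 = -735
Divide through by -735 to get (y - 3)²/49 - (x + 2)²/15 = 1.
Hyperbola, center (-2, 3), transverse axis vertical; a² = 49, b² = 15.
c² = a² + b² = 49 + 15 = 64, so c = 8.
Foci lie on the vertical axis through the center: (h, k ± c).

(-2, -5) and (-2, 11)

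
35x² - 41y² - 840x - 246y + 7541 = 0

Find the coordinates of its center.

Collect terms: 35(x² - 24x) -41(y² + 6y) = -7541
Completing the square gives 35(x - 12)² -41(y + 3)² = -7541 + 5040 - 369 = -2870.
Divide by -2870: (y + 3)²/70 - (x - 12)²/82 = 1
Hyperbola with center (12, -3).

(12, -3)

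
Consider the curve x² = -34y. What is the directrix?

y = 17/2

Vertex (0, 0); 4p = -34 so p = -17/2. Opens down.
Directrix is the horizontal line y = k − p = 0 − (-17/2) = 17/2.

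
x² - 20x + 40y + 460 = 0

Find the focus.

Only x is squared. Complete the square in x: (x - 10)² = -40(y + 9).
Vertex (10, -9); 4p = -40 so p = -10. Opens down.
Focus is p units from the vertex along the axis: (h, k + p).

(10, -19)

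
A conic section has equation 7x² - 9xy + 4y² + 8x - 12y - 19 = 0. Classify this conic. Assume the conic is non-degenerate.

A = 7, B = -9, C = 4.
Discriminant B² − 4AC = (-9)² − 4·7·4 = -31.
B² − 4AC < 0 ⇒ ellipse.

ellipse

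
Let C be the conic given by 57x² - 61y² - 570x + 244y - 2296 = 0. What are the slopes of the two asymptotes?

√3477/61 and -√3477/61

Collect terms: 57(x² - 10x) -61(y² - 4y) = 2296
Complete the square in x and y: 57(x - 5)² -61(y - 2)² = 2296 + 1425 - 244 = 3477
Dividing both sides by 3477: (x - 5)²/61 - (y - 2)²/57 = 1
Hyperbola, center (5, 2), transverse axis horizontal; a² = 61, b² = 57.
For a horizontal hyperbola the asymptotes have slope ±b/a.
Here that is ±√57/√61 = ±√3477/61.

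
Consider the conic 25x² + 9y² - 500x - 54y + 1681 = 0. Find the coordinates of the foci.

Group the x- and y-terms: 25(x² - 20x) + 9(y² - 6y) = -1681
Completing the square gives 25(x - 10)² + 9(y - 3)² = -1681 + 2500 + 81 = 900.
Dividing both sides by 900: (x - 10)²/36 + (y - 3)²/100 = 1
Ellipse, center (10, 3), major axis vertical; a² = 100, b² = 36.
c² = a² - b² = 100 - 36 = 64, so c = 8.
Foci lie on the vertical axis through the center: (h, k ± c).

(10, -5) and (10, 11)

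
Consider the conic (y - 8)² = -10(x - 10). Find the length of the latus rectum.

Vertex (10, 8); 4p = -10 so p = -5/2. Opens left.
Latus rectum length = |4p| = 10.

10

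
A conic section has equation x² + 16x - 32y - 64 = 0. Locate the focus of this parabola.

Only x is squared. Complete the square in x: (x + 8)² = 32(y + 4).
Vertex (-8, -4); 4p = 32 so p = 8. Opens up.
Focus is p units from the vertex along the axis: (h, k + p).

(-8, 4)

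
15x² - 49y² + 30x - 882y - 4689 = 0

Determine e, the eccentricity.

Collect terms: 15(x² + 2x) -49(y² + 18y) = 4689
Complete the square: 15(x + 1)² -49(y + 9)² = 4689 + 15 - 3969 = 735
Divide by 735: (x + 1)²/49 - (y + 9)²/15 = 1
Hyperbola, center (-1, -9), transverse axis horizontal; a² = 49, b² = 15.
c² = a² + b² = 64, so c = 8.
e = c/a = 8/7.

e = 8/7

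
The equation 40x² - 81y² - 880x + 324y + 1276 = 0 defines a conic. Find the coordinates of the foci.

(0, 2) and (22, 2)

40(x² - 22x) -81(y² - 4y) = -1276
Completing the square gives 40(x - 11)² -81(y - 2)² = -1276 + 4840 - 324 = 3240.
Divide by 3240: (x - 11)²/81 - (y - 2)²/40 = 1
Hyperbola, center (11, 2), transverse axis horizontal; a² = 81, b² = 40.
c² = a² + b² = 81 + 40 = 121, so c = 11.
Foci lie on the horizontal axis through the center: (h ± c, k).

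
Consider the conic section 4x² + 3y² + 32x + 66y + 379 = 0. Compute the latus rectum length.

6

Group: 4(x² + 8x) + 3(y² + 22y) = -379
Complete the square: 4(x + 4)² + 3(y + 11)² = -379 + 64 + 363 = 48
Dividing both sides by 48: (x + 4)²/12 + (y + 11)²/16 = 1
Ellipse, center (-4, -11), major axis vertical; a² = 16, b² = 12.
Latus rectum length = 2b²/a = 2·12/4 = 6.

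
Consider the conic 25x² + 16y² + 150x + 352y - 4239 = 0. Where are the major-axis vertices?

(-3, -31) and (-3, 9)

Rearranging, 25(x² + 6x) + 16(y² + 22y) = 4239.
25(x + 3)² + 16(y + 11)² = 4239 + 225 + 1936 = 6400
Divide through by 6400 to get (x + 3)²/256 + (y + 11)²/400 = 1.
Ellipse, center (-3, -11), major axis vertical; a² = 400, b² = 256.
a = 20. Vertices at (h, k ± a).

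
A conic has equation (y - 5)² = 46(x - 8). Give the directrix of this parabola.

Vertex (8, 5); 4p = 46 so p = 23/2. Opens right.
Directrix is the vertical line x = h − p = 8 − (23/2) = -7/2.

x = -7/2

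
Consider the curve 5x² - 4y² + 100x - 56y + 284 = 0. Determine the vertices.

Group the x- and y-terms: 5(x² + 20x) -4(y² + 14y) = -284
Complete the square in x and y: 5(x + 10)² -4(y + 7)² = -284 + 500 - 196 = 20
Divide by 20: (x + 10)²/4 - (y + 7)²/5 = 1
Hyperbola, center (-10, -7), transverse axis horizontal; a² = 4, b² = 5.
a = 2. Vertices at (h ± a, k).

(-12, -7) and (-8, -7)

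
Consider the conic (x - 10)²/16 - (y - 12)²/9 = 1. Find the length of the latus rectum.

9/2

Center (10, 12). The positive term is the x-term, so the transverse axis is horizontal; a² = 16, b² = 9.
Latus rectum length = 2b²/a = 2·9/4 = 9/2.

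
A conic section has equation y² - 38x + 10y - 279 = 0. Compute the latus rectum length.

Only y is squared. Complete the square in y: (y + 5)² = 38(x + 8).
Vertex (-8, -5); 4p = 38 so p = 19/2. Opens right.
Latus rectum length = |4p| = 38.

38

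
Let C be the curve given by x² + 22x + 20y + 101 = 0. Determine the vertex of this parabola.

(-11, 1)

Only x is squared. Complete the square in x: (x + 11)² = -20(y - 1).
Vertex (-11, 1); 4p = -20 so p = -5. Opens down.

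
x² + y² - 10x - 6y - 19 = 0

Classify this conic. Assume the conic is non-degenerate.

circle

No xy term. Coefficients of x² and y² are A = 1, C = 1.
A = C (same sign) ⇒ circle.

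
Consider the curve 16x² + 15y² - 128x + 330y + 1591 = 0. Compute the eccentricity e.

Group: 16(x² - 8x) + 15(y² + 22y) = -1591
Complete the square: 16(x - 4)² + 15(y + 11)² = -1591 + 256 + 1815 = 480
Dividing both sides by 480: (x - 4)²/30 + (y + 11)²/32 = 1
Ellipse, center (4, -11), major axis vertical; a² = 32, b² = 30.
c² = a² - b² = 2, so c = √2.
e = c/a = √2/4√2 = 1/4.

e = 1/4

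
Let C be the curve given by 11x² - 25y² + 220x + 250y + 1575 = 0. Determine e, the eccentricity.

Group: 11(x² + 20x) -25(y² - 10y) = -1575
11(x + 10)² -25(y - 5)² = -1575 + 1100 - 625 = -1100
Divide by -1100: (y - 5)²/44 - (x + 10)²/100 = 1
Hyperbola, center (-10, 5), transverse axis vertical; a² = 44, b² = 100.
c² = a² + b² = 144, so c = 12.
e = c/a = 12/2√11 = 6√11/11.

e = 6√11/11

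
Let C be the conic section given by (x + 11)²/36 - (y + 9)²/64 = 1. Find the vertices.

(-17, -9) and (-5, -9)

Center (-11, -9). The positive term is the x-term, so the transverse axis is horizontal; a² = 36, b² = 64.
a = 6. Vertices at (h ± a, k).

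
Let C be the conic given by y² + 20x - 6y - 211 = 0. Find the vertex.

(11, 3)

Only y is squared. Complete the square in y: (y - 3)² = -20(x - 11).
Vertex (11, 3); 4p = -20 so p = -5. Opens left.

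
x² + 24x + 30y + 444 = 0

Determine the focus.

Only x is squared. Complete the square in x: (x + 12)² = -30(y + 10).
Vertex (-12, -10); 4p = -30 so p = -15/2. Opens down.
Focus is p units from the vertex along the axis: (h, k + p).

(-12, -35/2)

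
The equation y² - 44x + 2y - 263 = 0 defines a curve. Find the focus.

Only y is squared. Complete the square in y: (y + 1)² = 44(x + 6).
Vertex (-6, -1); 4p = 44 so p = 11. Opens right.
Focus is p units from the vertex along the axis: (h + p, k).

(5, -1)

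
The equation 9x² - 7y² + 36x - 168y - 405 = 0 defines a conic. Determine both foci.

Rearranging, 9(x² + 4x) -7(y² + 24y) = 405.
Complete the square: 9(x + 2)² -7(y + 12)² = 405 + 36 - 1008 = -567
Dividing both sides by -567: (y + 12)²/81 - (x + 2)²/63 = 1
Hyperbola, center (-2, -12), transverse axis vertical; a² = 81, b² = 63.
c² = a² + b² = 81 + 63 = 144, so c = 12.
Foci lie on the vertical axis through the center: (h, k ± c).

(-2, -24) and (-2, 0)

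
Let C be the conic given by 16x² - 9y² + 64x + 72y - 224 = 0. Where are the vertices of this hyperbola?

Group the x- and y-terms: 16(x² + 4x) -9(y² - 8y) = 224
Complete the square: 16(x + 2)² -9(y - 4)² = 224 + 64 - 144 = 144
Divide through by 144 to get (x + 2)²/9 - (y - 4)²/16 = 1.
Hyperbola, center (-2, 4), transverse axis horizontal; a² = 9, b² = 16.
a = 3. Vertices at (h ± a, k).

(-5, 4) and (1, 4)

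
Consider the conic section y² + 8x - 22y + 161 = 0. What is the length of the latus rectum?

8

Only y is squared. Complete the square in y: (y - 11)² = -8(x + 5).
Vertex (-5, 11); 4p = -8 so p = -2. Opens left.
Latus rectum length = |4p| = 8.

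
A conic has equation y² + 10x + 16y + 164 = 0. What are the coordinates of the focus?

Only y is squared. Complete the square in y: (y + 8)² = -10(x + 10).
Vertex (-10, -8); 4p = -10 so p = -5/2. Opens left.
Focus is p units from the vertex along the axis: (h + p, k).

(-25/2, -8)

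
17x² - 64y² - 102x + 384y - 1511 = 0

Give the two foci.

Group: 17(x² - 6x) -64(y² - 6y) = 1511
Completing the square gives 17(x - 3)² -64(y - 3)² = 1511 + 153 - 576 = 1088.
Divide through by 1088 to get (x - 3)²/64 - (y - 3)²/17 = 1.
Hyperbola, center (3, 3), transverse axis horizontal; a² = 64, b² = 17.
c² = a² + b² = 64 + 17 = 81, so c = 9.
Foci lie on the horizontal axis through the center: (h ± c, k).

(-6, 3) and (12, 3)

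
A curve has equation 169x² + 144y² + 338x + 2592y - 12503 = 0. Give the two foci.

Group the x- and y-terms: 169(x² + 2x) + 144(y² + 18y) = 12503
Complete the square in x and y: 169(x + 1)² + 144(y + 9)² = 12503 + 169 + 11664 = 24336
Divide by 24336: (x + 1)²/144 + (y + 9)²/169 = 1
Ellipse, center (-1, -9), major axis vertical; a² = 169, b² = 144.
c² = a² - b² = 169 - 144 = 25, so c = 5.
Foci lie on the vertical axis through the center: (h, k ± c).

(-1, -14) and (-1, -4)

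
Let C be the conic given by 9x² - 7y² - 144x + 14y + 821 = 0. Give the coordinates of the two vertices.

(8, -5) and (8, 7)

Collect terms: 9(x² - 16x) -7(y² - 2y) = -821
Completing the square gives 9(x - 8)² -7(y - 1)² = -821 + 576 - 7 = -252.
Dividing both sides by -252: (y - 1)²/36 - (x - 8)²/28 = 1
Hyperbola, center (8, 1), transverse axis vertical; a² = 36, b² = 28.
a = 6. Vertices at (h, k ± a).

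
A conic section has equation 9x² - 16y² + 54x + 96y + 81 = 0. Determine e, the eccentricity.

e = 5/3

9(x² + 6x) -16(y² - 6y) = -81
9(x + 3)² -16(y - 3)² = -81 + 81 - 144 = -144
Divide by -144: (y - 3)²/9 - (x + 3)²/16 = 1
Hyperbola, center (-3, 3), transverse axis vertical; a² = 9, b² = 16.
c² = a² + b² = 25, so c = 5.
e = c/a = 5/3.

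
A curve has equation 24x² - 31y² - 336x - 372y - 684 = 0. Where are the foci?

Collect terms: 24(x² - 14x) -31(y² + 12y) = 684
Complete the square in x and y: 24(x - 7)² -31(y + 6)² = 684 + 1176 - 1116 = 744
Dividing both sides by 744: (x - 7)²/31 - (y + 6)²/24 = 1
Hyperbola, center (7, -6), transverse axis horizontal; a² = 31, b² = 24.
c² = a² + b² = 31 + 24 = 55, so c = √55.
Foci lie on the horizontal axis through the center: (h ± c, k).

(7 - √55, -6) and (7 + √55, -6)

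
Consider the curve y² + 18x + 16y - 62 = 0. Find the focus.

(5/2, -8)

Only y is squared. Complete the square in y: (y + 8)² = -18(x - 7).
Vertex (7, -8); 4p = -18 so p = -9/2. Opens left.
Focus is p units from the vertex along the axis: (h + p, k).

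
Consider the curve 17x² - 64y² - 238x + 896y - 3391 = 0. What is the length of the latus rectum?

Group the x- and y-terms: 17(x² - 14x) -64(y² - 14y) = 3391
Completing the square gives 17(x - 7)² -64(y - 7)² = 3391 + 833 - 3136 = 1088.
Divide by 1088: (x - 7)²/64 - (y - 7)²/17 = 1
Hyperbola, center (7, 7), transverse axis horizontal; a² = 64, b² = 17.
Latus rectum length = 2b²/a = 2·17/8 = 17/4.

17/4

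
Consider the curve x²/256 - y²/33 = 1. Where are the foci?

Center (0, 0). The positive term is the x-term, so the transverse axis is horizontal; a² = 256, b² = 33.
c² = a² + b² = 256 + 33 = 289, so c = 17.
Foci lie on the horizontal axis through the center: (h ± c, k).

(-17, 0) and (17, 0)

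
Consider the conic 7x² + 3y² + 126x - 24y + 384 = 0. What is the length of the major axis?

Group the x- and y-terms: 7(x² + 18x) + 3(y² - 8y) = -384
Completing the square gives 7(x + 9)² + 3(y - 4)² = -384 + 567 + 48 = 231.
Divide through by 231 to get (x + 9)²/33 + (y - 4)²/77 = 1.
Ellipse, center (-9, 4), major axis vertical; a² = 77, b² = 33.
a² = 77 so a = √77; the major axis has length 2a = 2√77.

2√77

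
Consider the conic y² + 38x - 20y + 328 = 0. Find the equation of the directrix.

x = 7/2

Only y is squared. Complete the square in y: (y - 10)² = -38(x + 6).
Vertex (-6, 10); 4p = -38 so p = -19/2. Opens left.
Directrix is the vertical line x = h − p = -6 − (-19/2) = 7/2.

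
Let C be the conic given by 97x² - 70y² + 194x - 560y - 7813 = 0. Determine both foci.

(-1 - √167, -4) and (-1 + √167, -4)

97(x² + 2x) -70(y² + 8y) = 7813
Complete the square: 97(x + 1)² -70(y + 4)² = 7813 + 97 - 1120 = 6790
Divide through by 6790 to get (x + 1)²/70 - (y + 4)²/97 = 1.
Hyperbola, center (-1, -4), transverse axis horizontal; a² = 70, b² = 97.
c² = a² + b² = 70 + 97 = 167, so c = √167.
Foci lie on the horizontal axis through the center: (h ± c, k).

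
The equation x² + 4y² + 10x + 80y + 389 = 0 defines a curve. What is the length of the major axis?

12

Rearranging, (x² + 10x) + 4(y² + 20y) = -389.
Completing the square gives (x + 5)² + 4(y + 10)² = -389 + 25 + 400 = 36.
Dividing both sides by 36: (x + 5)²/36 + (y + 10)²/9 = 1
Ellipse, center (-5, -10), major axis horizontal; a² = 36, b² = 9.
a² = 36 so a = 6; the major axis has length 2a = 12.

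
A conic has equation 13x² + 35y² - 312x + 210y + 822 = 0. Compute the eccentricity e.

e = √770/35

Group: 13(x² - 24x) + 35(y² + 6y) = -822
Complete the square in x and y: 13(x - 12)² + 35(y + 3)² = -822 + 1872 + 315 = 1365
Divide by 1365: (x - 12)²/105 + (y + 3)²/39 = 1
Ellipse, center (12, -3), major axis horizontal; a² = 105, b² = 39.
c² = a² - b² = 66, so c = √66.
e = c/a = √66/√105 = √770/35.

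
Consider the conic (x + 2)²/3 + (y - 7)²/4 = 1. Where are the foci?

Center (-2, 7). The larger denominator 4 sits under the y-term, so the major axis is vertical; a² = 4, b² = 3.
c² = a² - b² = 4 - 3 = 1, so c = 1.
Foci lie on the vertical axis through the center: (h, k ± c).

(-2, 6) and (-2, 8)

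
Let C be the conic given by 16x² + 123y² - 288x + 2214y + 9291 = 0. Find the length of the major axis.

16(x² - 18x) + 123(y² + 18y) = -9291
Complete the square: 16(x - 9)² + 123(y + 9)² = -9291 + 1296 + 9963 = 1968
Dividing both sides by 1968: (x - 9)²/123 + (y + 9)²/16 = 1
Ellipse, center (9, -9), major axis horizontal; a² = 123, b² = 16.
a² = 123 so a = √123; the major axis has length 2a = 2√123.

2√123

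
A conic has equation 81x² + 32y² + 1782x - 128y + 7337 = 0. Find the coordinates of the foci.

Group the x- and y-terms: 81(x² + 22x) + 32(y² - 4y) = -7337
Completing the square gives 81(x + 11)² + 32(y - 2)² = -7337 + 9801 + 128 = 2592.
Dividing both sides by 2592: (x + 11)²/32 + (y - 2)²/81 = 1
Ellipse, center (-11, 2), major axis vertical; a² = 81, b² = 32.
c² = a² - b² = 81 - 32 = 49, so c = 7.
Foci lie on the vertical axis through the center: (h, k ± c).

(-11, -5) and (-11, 9)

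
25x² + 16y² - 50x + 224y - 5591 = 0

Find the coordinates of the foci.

(1, -19) and (1, 5)

Rearranging, 25(x² - 2x) + 16(y² + 14y) = 5591.
Complete the square in x and y: 25(x - 1)² + 16(y + 7)² = 5591 + 25 + 784 = 6400
Divide by 6400: (x - 1)²/256 + (y + 7)²/400 = 1
Ellipse, center (1, -7), major axis vertical; a² = 400, b² = 256.
c² = a² - b² = 400 - 256 = 144, so c = 12.
Foci lie on the vertical axis through the center: (h, k ± c).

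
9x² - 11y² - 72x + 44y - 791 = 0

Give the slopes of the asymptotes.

3√11/11 and -3√11/11

Group the x- and y-terms: 9(x² - 8x) -11(y² - 4y) = 791
Complete the square: 9(x - 4)² -11(y - 2)² = 791 + 144 - 44 = 891
Dividing both sides by 891: (x - 4)²/99 - (y - 2)²/81 = 1
Hyperbola, center (4, 2), transverse axis horizontal; a² = 99, b² = 81.
For a horizontal hyperbola the asymptotes have slope ±b/a.
Here that is ±9/3√11 = ±3√11/11.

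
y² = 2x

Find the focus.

Vertex (0, 0); 4p = 2 so p = 1/2. Opens right.
Focus is p units from the vertex along the axis: (h + p, k).

(1/2, 0)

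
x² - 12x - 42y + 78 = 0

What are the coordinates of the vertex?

(6, 1)

Only x is squared. Complete the square in x: (x - 6)² = 42(y - 1).
Vertex (6, 1); 4p = 42 so p = 21/2. Opens up.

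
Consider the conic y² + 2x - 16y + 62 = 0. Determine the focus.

(1/2, 8)

Only y is squared. Complete the square in y: (y - 8)² = -2(x - 1).
Vertex (1, 8); 4p = -2 so p = -1/2. Opens left.
Focus is p units from the vertex along the axis: (h + p, k).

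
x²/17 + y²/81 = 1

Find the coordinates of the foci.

Center (0, 0). The larger denominator 81 sits under the y-term, so the major axis is vertical; a² = 81, b² = 17.
c² = a² - b² = 81 - 17 = 64, so c = 8.
Foci lie on the vertical axis through the center: (h, k ± c).

(0, -8) and (0, 8)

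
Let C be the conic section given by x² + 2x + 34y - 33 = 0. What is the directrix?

y = 19/2

Only x is squared. Complete the square in x: (x + 1)² = -34(y - 1).
Vertex (-1, 1); 4p = -34 so p = -17/2. Opens down.
Directrix is the horizontal line y = k − p = 1 − (-17/2) = 19/2.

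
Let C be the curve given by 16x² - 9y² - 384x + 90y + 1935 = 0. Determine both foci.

(7, 5) and (17, 5)

16(x² - 24x) -9(y² - 10y) = -1935
Completing the square gives 16(x - 12)² -9(y - 5)² = -1935 + 2304 - 225 = 144.
Divide through by 144 to get (x - 12)²/9 - (y - 5)²/16 = 1.
Hyperbola, center (12, 5), transverse axis horizontal; a² = 9, b² = 16.
c² = a² + b² = 9 + 16 = 25, so c = 5.
Foci lie on the horizontal axis through the center: (h ± c, k).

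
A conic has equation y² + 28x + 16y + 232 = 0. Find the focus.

Only y is squared. Complete the square in y: (y + 8)² = -28(x + 6).
Vertex (-6, -8); 4p = -28 so p = -7. Opens left.
Focus is p units from the vertex along the axis: (h + p, k).

(-13, -8)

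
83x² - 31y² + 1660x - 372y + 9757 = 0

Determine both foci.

(-10, -6 - √114) and (-10, -6 + √114)

83(x² + 20x) -31(y² + 12y) = -9757
83(x + 10)² -31(y + 6)² = -9757 + 8300 - 1116 = -2573
Divide by -2573: (y + 6)²/83 - (x + 10)²/31 = 1
Hyperbola, center (-10, -6), transverse axis vertical; a² = 83, b² = 31.
c² = a² + b² = 83 + 31 = 114, so c = √114.
Foci lie on the vertical axis through the center: (h, k ± c).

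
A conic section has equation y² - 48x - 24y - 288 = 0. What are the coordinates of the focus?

(3, 12)

Only y is squared. Complete the square in y: (y - 12)² = 48(x + 9).
Vertex (-9, 12); 4p = 48 so p = 12. Opens right.
Focus is p units from the vertex along the axis: (h + p, k).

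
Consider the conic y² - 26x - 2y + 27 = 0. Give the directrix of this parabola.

Only y is squared. Complete the square in y: (y - 1)² = 26(x - 1).
Vertex (1, 1); 4p = 26 so p = 13/2. Opens right.
Directrix is the vertical line x = h − p = 1 − (13/2) = -11/2.

x = -11/2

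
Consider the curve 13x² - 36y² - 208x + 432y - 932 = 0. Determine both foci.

Rearranging, 13(x² - 16x) -36(y² - 12y) = 932.
Completing the square gives 13(x - 8)² -36(y - 6)² = 932 + 832 - 1296 = 468.
Dividing both sides by 468: (x - 8)²/36 - (y - 6)²/13 = 1
Hyperbola, center (8, 6), transverse axis horizontal; a² = 36, b² = 13.
c² = a² + b² = 36 + 13 = 49, so c = 7.
Foci lie on the horizontal axis through the center: (h ± c, k).

(1, 6) and (15, 6)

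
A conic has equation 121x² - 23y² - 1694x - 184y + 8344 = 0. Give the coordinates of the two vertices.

(7, -15) and (7, 7)

Collect terms: 121(x² - 14x) -23(y² + 8y) = -8344
Complete the square: 121(x - 7)² -23(y + 4)² = -8344 + 5929 - 368 = -2783
Dividing both sides by -2783: (y + 4)²/121 - (x - 7)²/23 = 1
Hyperbola, center (7, -4), transverse axis vertical; a² = 121, b² = 23.
a = 11. Vertices at (h, k ± a).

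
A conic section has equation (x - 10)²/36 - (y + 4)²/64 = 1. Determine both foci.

Center (10, -4). The positive term is the x-term, so the transverse axis is horizontal; a² = 36, b² = 64.
c² = a² + b² = 36 + 64 = 100, so c = 10.
Foci lie on the horizontal axis through the center: (h ± c, k).

(0, -4) and (20, -4)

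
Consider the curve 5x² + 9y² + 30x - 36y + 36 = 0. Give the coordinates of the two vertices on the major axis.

(-6, 2) and (0, 2)

5(x² + 6x) + 9(y² - 4y) = -36
5(x + 3)² + 9(y - 2)² = -36 + 45 + 36 = 45
Divide through by 45 to get (x + 3)²/9 + (y - 2)²/5 = 1.
Ellipse, center (-3, 2), major axis horizontal; a² = 9, b² = 5.
a = 3. Vertices at (h ± a, k).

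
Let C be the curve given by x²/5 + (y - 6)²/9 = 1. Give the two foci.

Center (0, 6). The larger denominator 9 sits under the y-term, so the major axis is vertical; a² = 9, b² = 5.
c² = a² - b² = 9 - 5 = 4, so c = 2.
Foci lie on the vertical axis through the center: (h, k ± c).

(0, 4) and (0, 8)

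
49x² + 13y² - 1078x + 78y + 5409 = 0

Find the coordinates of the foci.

(11, -9) and (11, 3)

49(x² - 22x) + 13(y² + 6y) = -5409
49(x - 11)² + 13(y + 3)² = -5409 + 5929 + 117 = 637
Dividing both sides by 637: (x - 11)²/13 + (y + 3)²/49 = 1
Ellipse, center (11, -3), major axis vertical; a² = 49, b² = 13.
c² = a² - b² = 49 - 13 = 36, so c = 6.
Foci lie on the vertical axis through the center: (h, k ± c).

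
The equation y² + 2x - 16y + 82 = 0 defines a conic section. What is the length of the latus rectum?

Only y is squared. Complete the square in y: (y - 8)² = -2(x + 9).
Vertex (-9, 8); 4p = -2 so p = -1/2. Opens left.
Latus rectum length = |4p| = 2.

2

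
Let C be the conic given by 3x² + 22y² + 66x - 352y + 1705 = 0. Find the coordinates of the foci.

(-11 - √19, 8) and (-11 + √19, 8)

Collect terms: 3(x² + 22x) + 22(y² - 16y) = -1705
3(x + 11)² + 22(y - 8)² = -1705 + 363 + 1408 = 66
Dividing both sides by 66: (x + 11)²/22 + (y - 8)²/3 = 1
Ellipse, center (-11, 8), major axis horizontal; a² = 22, b² = 3.
c² = a² - b² = 22 - 3 = 19, so c = √19.
Foci lie on the horizontal axis through the center: (h ± c, k).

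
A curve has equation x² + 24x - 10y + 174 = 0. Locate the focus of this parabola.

(-12, 11/2)

Only x is squared. Complete the square in x: (x + 12)² = 10(y - 3).
Vertex (-12, 3); 4p = 10 so p = 5/2. Opens up.
Focus is p units from the vertex along the axis: (h, k + p).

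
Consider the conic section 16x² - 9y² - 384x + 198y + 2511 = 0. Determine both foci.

(12, -4) and (12, 26)

Collect terms: 16(x² - 24x) -9(y² - 22y) = -2511
Complete the square: 16(x - 12)² -9(y - 11)² = -2511 + 2304 - 1089 = -1296
Dividing both sides by -1296: (y - 11)²/144 - (x - 12)²/81 = 1
Hyperbola, center (12, 11), transverse axis vertical; a² = 144, b² = 81.
c² = a² + b² = 144 + 81 = 225, so c = 15.
Foci lie on the vertical axis through the center: (h, k ± c).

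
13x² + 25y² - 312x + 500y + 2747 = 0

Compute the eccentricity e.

Collect terms: 13(x² - 24x) + 25(y² + 20y) = -2747
13(x - 12)² + 25(y + 10)² = -2747 + 1872 + 2500 = 1625
Divide by 1625: (x - 12)²/125 + (y + 10)²/65 = 1
Ellipse, center (12, -10), major axis horizontal; a² = 125, b² = 65.
c² = a² - b² = 60, so c = 2√15.
e = c/a = 2√15/5√5 = 2√3/5.

e = 2√3/5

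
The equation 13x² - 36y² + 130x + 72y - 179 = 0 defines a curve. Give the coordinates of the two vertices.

13(x² + 10x) -36(y² - 2y) = 179
Complete the square: 13(x + 5)² -36(y - 1)² = 179 + 325 - 36 = 468
Dividing both sides by 468: (x + 5)²/36 - (y - 1)²/13 = 1
Hyperbola, center (-5, 1), transverse axis horizontal; a² = 36, b² = 13.
a = 6. Vertices at (h ± a, k).

(-11, 1) and (1, 1)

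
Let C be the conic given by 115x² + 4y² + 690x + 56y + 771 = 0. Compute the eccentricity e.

e = √12765/115

Rearranging, 115(x² + 6x) + 4(y² + 14y) = -771.
Completing the square gives 115(x + 3)² + 4(y + 7)² = -771 + 1035 + 196 = 460.
Divide by 460: (x + 3)²/4 + (y + 7)²/115 = 1
Ellipse, center (-3, -7), major axis vertical; a² = 115, b² = 4.
c² = a² - b² = 111, so c = √111.
e = c/a = √111/√115 = √12765/115.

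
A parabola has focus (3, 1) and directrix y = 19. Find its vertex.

The vertex is the midpoint between the focus and the directrix along the axis of symmetry.
Axis is vertical (directrix is horizontal). Vertex y-coordinate = (1 + 19)/2 = 10; x-coordinate = 3.

(3, 10)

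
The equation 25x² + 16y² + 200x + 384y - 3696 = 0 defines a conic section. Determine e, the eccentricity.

Group the x- and y-terms: 25(x² + 8x) + 16(y² + 24y) = 3696
Completing the square gives 25(x + 4)² + 16(y + 12)² = 3696 + 400 + 2304 = 6400.
Divide through by 6400 to get (x + 4)²/256 + (y + 12)²/400 = 1.
Ellipse, center (-4, -12), major axis vertical; a² = 400, b² = 256.
c² = a² - b² = 144, so c = 12.
e = c/a = 12/20 = 3/5.

e = 3/5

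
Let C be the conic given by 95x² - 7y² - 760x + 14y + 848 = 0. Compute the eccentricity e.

e = √714/7

Collect terms: 95(x² - 8x) -7(y² - 2y) = -848
Complete the square in x and y: 95(x - 4)² -7(y - 1)² = -848 + 1520 - 7 = 665
Dividing both sides by 665: (x - 4)²/7 - (y - 1)²/95 = 1
Hyperbola, center (4, 1), transverse axis horizontal; a² = 7, b² = 95.
c² = a² + b² = 102, so c = √102.
e = c/a = √102/√7 = √714/7.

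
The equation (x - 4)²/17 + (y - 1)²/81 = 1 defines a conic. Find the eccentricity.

Center (4, 1). The larger denominator 81 sits under the y-term, so the major axis is vertical; a² = 81, b² = 17.
c² = a² - b² = 64, so c = 8.
e = c/a = 8/9.

e = 8/9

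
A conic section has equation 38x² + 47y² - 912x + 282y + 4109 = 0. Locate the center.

(12, -3)

Collect terms: 38(x² - 24x) + 47(y² + 6y) = -4109
Complete the square: 38(x - 12)² + 47(y + 3)² = -4109 + 5472 + 423 = 1786
Dividing both sides by 1786: (x - 12)²/47 + (y + 3)²/38 = 1
Ellipse with center (12, -3).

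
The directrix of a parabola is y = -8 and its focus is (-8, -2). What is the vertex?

(-8, -5)

The vertex is the midpoint between the focus and the directrix along the axis of symmetry.
Axis is vertical (directrix is horizontal). Vertex y-coordinate = (-2 + (-8))/2 = -5; x-coordinate = -8.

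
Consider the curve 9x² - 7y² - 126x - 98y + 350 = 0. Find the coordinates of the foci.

9(x² - 14x) -7(y² + 14y) = -350
Completing the square gives 9(x - 7)² -7(y + 7)² = -350 + 441 - 343 = -252.
Divide by -252: (y + 7)²/36 - (x - 7)²/28 = 1
Hyperbola, center (7, -7), transverse axis vertical; a² = 36, b² = 28.
c² = a² + b² = 36 + 28 = 64, so c = 8.
Foci lie on the vertical axis through the center: (h, k ± c).

(7, -15) and (7, 1)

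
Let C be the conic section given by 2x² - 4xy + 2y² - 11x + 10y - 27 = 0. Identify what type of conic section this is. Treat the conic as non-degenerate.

parabola

A = 2, B = -4, C = 2.
Discriminant B² − 4AC = (-4)² − 4·2·2 = 0.
B² − 4AC = 0 ⇒ parabola.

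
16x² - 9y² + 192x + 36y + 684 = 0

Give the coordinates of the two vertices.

(-6, -2) and (-6, 6)

Group: 16(x² + 12x) -9(y² - 4y) = -684
16(x + 6)² -9(y - 2)² = -684 + 576 - 36 = -144
Divide by -144: (y - 2)²/16 - (x + 6)²/9 = 1
Hyperbola, center (-6, 2), transverse axis vertical; a² = 16, b² = 9.
a = 4. Vertices at (h, k ± a).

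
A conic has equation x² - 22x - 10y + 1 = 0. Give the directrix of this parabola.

y = -29/2

Only x is squared. Complete the square in x: (x - 11)² = 10(y + 12).
Vertex (11, -12); 4p = 10 so p = 5/2. Opens up.
Directrix is the horizontal line y = k − p = -12 − (5/2) = -29/2.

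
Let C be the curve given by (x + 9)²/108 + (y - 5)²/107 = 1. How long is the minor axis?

2√107

Center (-9, 5). The larger denominator 108 sits under the x-term, so the major axis is horizontal; a² = 108, b² = 107.
b² = 107 so b = √107; the minor axis has length 2b = 2√107.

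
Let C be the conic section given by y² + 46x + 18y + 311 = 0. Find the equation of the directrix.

Only y is squared. Complete the square in y: (y + 9)² = -46(x + 5).
Vertex (-5, -9); 4p = -46 so p = -23/2. Opens left.
Directrix is the vertical line x = h − p = -5 − (-23/2) = 13/2.

x = 13/2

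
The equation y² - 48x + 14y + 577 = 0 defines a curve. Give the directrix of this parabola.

x = -1

Only y is squared. Complete the square in y: (y + 7)² = 48(x - 11).
Vertex (11, -7); 4p = 48 so p = 12. Opens right.
Directrix is the vertical line x = h − p = 11 − (12) = -1.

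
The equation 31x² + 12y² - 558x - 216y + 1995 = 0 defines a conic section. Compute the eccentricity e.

31(x² - 18x) + 12(y² - 18y) = -1995
Complete the square: 31(x - 9)² + 12(y - 9)² = -1995 + 2511 + 972 = 1488
Divide by 1488: (x - 9)²/48 + (y - 9)²/124 = 1
Ellipse, center (9, 9), major axis vertical; a² = 124, b² = 48.
c² = a² - b² = 76, so c = 2√19.
e = c/a = 2√19/2√31 = √589/31.

e = √589/31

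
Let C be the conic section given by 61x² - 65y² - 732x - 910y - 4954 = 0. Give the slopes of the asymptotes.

Rearranging, 61(x² - 12x) -65(y² + 14y) = 4954.
Complete the square in x and y: 61(x - 6)² -65(y + 7)² = 4954 + 2196 - 3185 = 3965
Divide through by 3965 to get (x - 6)²/65 - (y + 7)²/61 = 1.
Hyperbola, center (6, -7), transverse axis horizontal; a² = 65, b² = 61.
For a horizontal hyperbola the asymptotes have slope ±b/a.
Here that is ±√61/√65 = ±√3965/65.

√3965/65 and -√3965/65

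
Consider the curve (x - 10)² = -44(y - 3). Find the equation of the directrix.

Vertex (10, 3); 4p = -44 so p = -11. Opens down.
Directrix is the horizontal line y = k − p = 3 − (-11) = 14.

y = 14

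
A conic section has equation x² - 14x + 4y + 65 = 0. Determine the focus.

Only x is squared. Complete the square in x: (x - 7)² = -4(y + 4).
Vertex (7, -4); 4p = -4 so p = -1. Opens down.
Focus is p units from the vertex along the axis: (h, k + p).

(7, -5)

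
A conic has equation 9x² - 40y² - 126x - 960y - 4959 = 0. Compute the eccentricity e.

Collect terms: 9(x² - 14x) -40(y² + 24y) = 4959
9(x - 7)² -40(y + 12)² = 4959 + 441 - 5760 = -360
Dividing both sides by -360: (y + 12)²/9 - (x - 7)²/40 = 1
Hyperbola, center (7, -12), transverse axis vertical; a² = 9, b² = 40.
c² = a² + b² = 49, so c = 7.
e = c/a = 7/3.

e = 7/3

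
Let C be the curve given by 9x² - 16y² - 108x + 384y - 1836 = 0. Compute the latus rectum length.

32/3

Collect terms: 9(x² - 12x) -16(y² - 24y) = 1836
9(x - 6)² -16(y - 12)² = 1836 + 324 - 2304 = -144
Dividing both sides by -144: (y - 12)²/9 - (x - 6)²/16 = 1
Hyperbola, center (6, 12), transverse axis vertical; a² = 9, b² = 16.
Latus rectum length = 2b²/a = 2·16/3 = 32/3.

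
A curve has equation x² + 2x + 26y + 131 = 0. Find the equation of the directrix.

y = 3/2

Only x is squared. Complete the square in x: (x + 1)² = -26(y + 5).
Vertex (-1, -5); 4p = -26 so p = -13/2. Opens down.
Directrix is the horizontal line y = k − p = -5 − (-13/2) = 3/2.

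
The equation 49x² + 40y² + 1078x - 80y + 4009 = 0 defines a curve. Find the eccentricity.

e = 3/7

Group: 49(x² + 22x) + 40(y² - 2y) = -4009
Completing the square gives 49(x + 11)² + 40(y - 1)² = -4009 + 5929 + 40 = 1960.
Divide through by 1960 to get (x + 11)²/40 + (y - 1)²/49 = 1.
Ellipse, center (-11, 1), major axis vertical; a² = 49, b² = 40.
c² = a² - b² = 9, so c = 3.
e = c/a = 3/7.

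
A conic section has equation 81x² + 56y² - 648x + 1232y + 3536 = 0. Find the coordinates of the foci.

Collect terms: 81(x² - 8x) + 56(y² + 22y) = -3536
Complete the square in x and y: 81(x - 4)² + 56(y + 11)² = -3536 + 1296 + 6776 = 4536
Divide through by 4536 to get (x - 4)²/56 + (y + 11)²/81 = 1.
Ellipse, center (4, -11), major axis vertical; a² = 81, b² = 56.
c² = a² - b² = 81 - 56 = 25, so c = 5.
Foci lie on the vertical axis through the center: (h, k ± c).

(4, -16) and (4, -6)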